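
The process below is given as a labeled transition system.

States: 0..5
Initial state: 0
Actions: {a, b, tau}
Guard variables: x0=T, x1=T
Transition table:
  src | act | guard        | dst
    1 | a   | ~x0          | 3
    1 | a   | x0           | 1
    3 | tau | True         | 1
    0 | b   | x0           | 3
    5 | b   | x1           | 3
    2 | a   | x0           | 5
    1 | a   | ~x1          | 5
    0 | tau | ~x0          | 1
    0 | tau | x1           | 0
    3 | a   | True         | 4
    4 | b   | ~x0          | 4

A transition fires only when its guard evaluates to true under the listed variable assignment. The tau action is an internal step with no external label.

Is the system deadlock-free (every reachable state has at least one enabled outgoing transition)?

Answer: DEADLOCK at state 4

Trace:
Reachable = {0,1,3,4}
  0: b→3  tau→0  [2 out]
  1: a→1  [1 out]
  3: a→4  tau→1  [2 out]
  4: ∅  [deadlock]
trace reaching 4: b·a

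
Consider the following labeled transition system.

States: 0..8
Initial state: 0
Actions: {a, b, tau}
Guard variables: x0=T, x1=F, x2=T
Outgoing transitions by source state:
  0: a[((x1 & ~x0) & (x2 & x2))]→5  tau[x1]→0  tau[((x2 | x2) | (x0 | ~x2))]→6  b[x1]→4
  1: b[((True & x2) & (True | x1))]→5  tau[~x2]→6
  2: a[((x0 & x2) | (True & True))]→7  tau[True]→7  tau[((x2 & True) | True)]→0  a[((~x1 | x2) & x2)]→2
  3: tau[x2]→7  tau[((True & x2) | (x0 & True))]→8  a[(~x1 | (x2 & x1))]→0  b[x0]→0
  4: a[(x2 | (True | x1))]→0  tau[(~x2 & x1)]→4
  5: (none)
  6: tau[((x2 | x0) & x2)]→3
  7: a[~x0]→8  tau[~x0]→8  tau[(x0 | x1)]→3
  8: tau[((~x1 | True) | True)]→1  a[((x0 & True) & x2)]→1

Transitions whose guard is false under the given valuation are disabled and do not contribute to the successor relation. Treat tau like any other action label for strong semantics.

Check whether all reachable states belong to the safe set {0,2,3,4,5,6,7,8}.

Answer: INVARIANT VIOLATED at state 1

Analysis:
Allowed set {0,2,3,4,5,6,7,8}
Reachable = {0,1,3,5,6,7,8}
  0: ✓
  1: ✗ unsafe
  3: ✓
  5: ✓
  6: ✓
  7: ✓
  8: ✓
reach 1 via tau·tau·tau·tau — violates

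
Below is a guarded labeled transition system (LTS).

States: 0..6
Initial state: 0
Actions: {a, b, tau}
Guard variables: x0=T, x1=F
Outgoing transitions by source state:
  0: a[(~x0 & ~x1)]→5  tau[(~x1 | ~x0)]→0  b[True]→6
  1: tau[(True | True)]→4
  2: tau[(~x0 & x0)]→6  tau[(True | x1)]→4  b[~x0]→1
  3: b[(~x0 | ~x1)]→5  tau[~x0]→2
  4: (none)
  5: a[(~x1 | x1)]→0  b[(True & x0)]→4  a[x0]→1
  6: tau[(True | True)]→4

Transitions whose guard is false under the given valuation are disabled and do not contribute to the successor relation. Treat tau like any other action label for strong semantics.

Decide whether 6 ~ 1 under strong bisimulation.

Answer: BISIMILAR

Trace:
Bisimulation quotient by refinement:
  round 0: {{0,1,2,3,4,5,6}}
  round 1: {{0},{1,2,6},{3},{4},{5}}
stable after 2 split(s): 5 block(s)
class of 6: {1,2,6}; class of 1: {1,2,6}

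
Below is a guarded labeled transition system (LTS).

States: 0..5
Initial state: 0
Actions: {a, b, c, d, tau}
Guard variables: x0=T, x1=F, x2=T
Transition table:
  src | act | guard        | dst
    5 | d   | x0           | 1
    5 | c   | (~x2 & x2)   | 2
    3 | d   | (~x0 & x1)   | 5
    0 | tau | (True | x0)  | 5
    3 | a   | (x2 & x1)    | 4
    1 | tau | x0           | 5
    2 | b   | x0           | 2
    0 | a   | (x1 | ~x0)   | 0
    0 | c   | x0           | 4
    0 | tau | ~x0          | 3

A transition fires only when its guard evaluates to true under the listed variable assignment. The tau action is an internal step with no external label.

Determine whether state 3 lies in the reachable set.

Guard filter leaves 5 enabled edge(s).
Layer 0: {0}
Layer 1: {4,5}  now seen {0,4,5}
Layer 2: {1}  now seen {0,1,4,5}
Reachable = {0,1,4,5}

Answer: UNREACHABLE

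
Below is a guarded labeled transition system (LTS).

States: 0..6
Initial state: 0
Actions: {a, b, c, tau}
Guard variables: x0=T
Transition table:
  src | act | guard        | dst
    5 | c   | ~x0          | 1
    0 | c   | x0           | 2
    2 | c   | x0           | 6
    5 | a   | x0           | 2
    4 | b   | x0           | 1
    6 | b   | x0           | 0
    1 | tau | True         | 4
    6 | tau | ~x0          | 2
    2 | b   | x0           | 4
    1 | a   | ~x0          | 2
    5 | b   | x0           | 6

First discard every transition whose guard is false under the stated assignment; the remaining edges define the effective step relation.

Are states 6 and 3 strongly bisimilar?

Refine partition for ~:
  round 0: {{0,1,2,3,4,5,6}}
  round 1: {{0},{1},{2},{3},{4,6},{5}}
  round 2: {{0},{1},{2},{3},{4},{5},{6}}
7 equivalence class(es) (converged in 3)
class of 6: {6}; class of 3: {3}

Answer: NOT BISIMILAR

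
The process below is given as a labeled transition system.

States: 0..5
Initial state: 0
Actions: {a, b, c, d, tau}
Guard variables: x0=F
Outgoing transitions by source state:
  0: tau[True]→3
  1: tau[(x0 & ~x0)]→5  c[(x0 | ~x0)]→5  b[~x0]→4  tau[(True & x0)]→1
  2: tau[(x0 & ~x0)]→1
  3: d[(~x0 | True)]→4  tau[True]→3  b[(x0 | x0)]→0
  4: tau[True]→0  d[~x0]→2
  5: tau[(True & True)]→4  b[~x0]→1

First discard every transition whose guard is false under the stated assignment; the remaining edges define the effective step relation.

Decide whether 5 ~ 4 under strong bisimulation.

Answer: NOT BISIMILAR

Analysis:
Compute ~ classes (split until stable):
  round 0: {{0,1,2,3,4,5}}
  round 1: {{0},{1},{2},{3,4},{5}}
  round 2: {{0},{1},{2},{3},{4},{5}}
Fixed point at round 3; 6 class(es).
5∈{5}, 4∈{4}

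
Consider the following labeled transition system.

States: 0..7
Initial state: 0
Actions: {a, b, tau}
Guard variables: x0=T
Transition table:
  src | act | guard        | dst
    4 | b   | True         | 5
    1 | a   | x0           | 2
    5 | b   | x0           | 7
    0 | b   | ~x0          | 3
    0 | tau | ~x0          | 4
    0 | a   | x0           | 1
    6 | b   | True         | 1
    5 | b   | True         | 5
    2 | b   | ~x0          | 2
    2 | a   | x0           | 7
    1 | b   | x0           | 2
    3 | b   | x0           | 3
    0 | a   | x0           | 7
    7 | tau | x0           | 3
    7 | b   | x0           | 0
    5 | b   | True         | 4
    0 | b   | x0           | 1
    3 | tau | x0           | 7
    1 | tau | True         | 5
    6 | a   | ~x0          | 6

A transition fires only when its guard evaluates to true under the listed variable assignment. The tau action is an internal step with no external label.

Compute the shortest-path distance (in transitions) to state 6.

Answer: UNREACHABLE

Trace:
BFS to 6:
  Layer 0: {0}
  Layer 1: {1,7}
  Layer 2: {2,3,5}
  Layer 3: {4}
6 never appears.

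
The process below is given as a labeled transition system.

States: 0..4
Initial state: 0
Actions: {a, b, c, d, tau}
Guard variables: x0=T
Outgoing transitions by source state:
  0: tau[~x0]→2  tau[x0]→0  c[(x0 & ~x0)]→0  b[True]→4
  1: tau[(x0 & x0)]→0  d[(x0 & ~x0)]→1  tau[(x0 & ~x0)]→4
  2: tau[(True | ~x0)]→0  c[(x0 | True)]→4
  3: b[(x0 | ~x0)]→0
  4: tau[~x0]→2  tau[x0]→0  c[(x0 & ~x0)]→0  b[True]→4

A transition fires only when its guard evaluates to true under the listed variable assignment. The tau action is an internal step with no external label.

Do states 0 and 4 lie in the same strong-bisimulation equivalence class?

Answer: BISIMILAR

Analysis:
Compute ~ classes (split until stable):
  P[0] = {{0,1,2,3,4}}
  P[1] = {{0,4},{1},{2},{3}}
stable after 2 split(s): 4 block(s)
class of 0: {0,4}; class of 4: {0,4}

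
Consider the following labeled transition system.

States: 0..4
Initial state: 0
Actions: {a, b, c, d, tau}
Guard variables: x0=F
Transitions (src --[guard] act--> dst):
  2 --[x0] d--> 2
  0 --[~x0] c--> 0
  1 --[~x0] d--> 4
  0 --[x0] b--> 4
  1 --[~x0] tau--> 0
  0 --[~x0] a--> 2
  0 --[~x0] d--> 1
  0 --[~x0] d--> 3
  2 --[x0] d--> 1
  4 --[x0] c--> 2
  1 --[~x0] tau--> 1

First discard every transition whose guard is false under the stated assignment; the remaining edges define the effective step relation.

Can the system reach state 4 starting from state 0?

After dropping false guards: 7 live edges.
depth 0: {0}
depth 1: {1,2,3}  now seen {0,1,2,3}
depth 2: {4}  now seen {0,1,2,3,4}
R = {0,1,2,3,4}
Path to 4: d·d

Answer: REACHABLE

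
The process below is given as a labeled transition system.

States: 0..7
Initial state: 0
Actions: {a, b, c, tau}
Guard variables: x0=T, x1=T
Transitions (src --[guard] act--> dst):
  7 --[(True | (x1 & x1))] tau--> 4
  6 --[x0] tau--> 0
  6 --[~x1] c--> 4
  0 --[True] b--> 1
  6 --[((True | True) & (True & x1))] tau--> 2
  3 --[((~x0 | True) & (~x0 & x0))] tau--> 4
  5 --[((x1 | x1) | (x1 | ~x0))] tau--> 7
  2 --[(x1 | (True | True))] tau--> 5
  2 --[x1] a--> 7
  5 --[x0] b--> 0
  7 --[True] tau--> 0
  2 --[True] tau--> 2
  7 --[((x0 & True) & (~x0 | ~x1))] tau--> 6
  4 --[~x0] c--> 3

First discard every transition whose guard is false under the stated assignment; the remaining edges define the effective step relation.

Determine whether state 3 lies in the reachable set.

Answer: UNREACHABLE

Working:
After dropping false guards: 10 live edges.
depth 0: {0}
depth 1: {1}  now seen {0,1}
Reachable = {0,1}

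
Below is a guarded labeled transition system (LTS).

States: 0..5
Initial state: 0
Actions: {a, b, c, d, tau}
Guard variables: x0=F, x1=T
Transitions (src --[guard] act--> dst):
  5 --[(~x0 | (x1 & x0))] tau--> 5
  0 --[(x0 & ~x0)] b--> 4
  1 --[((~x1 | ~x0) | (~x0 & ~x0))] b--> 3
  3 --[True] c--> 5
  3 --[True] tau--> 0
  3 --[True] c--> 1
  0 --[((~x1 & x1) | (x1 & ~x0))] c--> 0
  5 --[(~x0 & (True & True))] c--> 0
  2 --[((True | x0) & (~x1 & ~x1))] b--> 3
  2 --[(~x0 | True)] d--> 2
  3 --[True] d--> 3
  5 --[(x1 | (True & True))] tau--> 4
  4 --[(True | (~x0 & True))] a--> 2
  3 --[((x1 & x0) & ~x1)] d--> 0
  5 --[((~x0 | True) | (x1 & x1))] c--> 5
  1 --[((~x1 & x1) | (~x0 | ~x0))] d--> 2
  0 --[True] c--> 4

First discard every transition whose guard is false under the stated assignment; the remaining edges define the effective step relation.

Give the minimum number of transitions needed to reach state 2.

Answer: 2

Working:
BFS to 2:
  L0 = {0}
  L1 = {4}
  L2 = {2}
first hit 2 at d=2 via c·a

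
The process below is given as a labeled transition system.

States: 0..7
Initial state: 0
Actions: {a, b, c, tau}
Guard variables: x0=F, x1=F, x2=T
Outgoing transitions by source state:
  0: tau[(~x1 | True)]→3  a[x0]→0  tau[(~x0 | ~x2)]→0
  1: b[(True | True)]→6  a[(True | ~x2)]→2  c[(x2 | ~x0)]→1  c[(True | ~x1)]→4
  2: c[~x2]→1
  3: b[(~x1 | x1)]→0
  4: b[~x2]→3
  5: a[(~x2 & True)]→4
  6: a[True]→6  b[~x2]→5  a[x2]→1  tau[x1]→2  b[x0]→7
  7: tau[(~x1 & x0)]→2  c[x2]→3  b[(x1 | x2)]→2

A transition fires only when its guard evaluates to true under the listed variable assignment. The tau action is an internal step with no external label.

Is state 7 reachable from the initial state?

Answer: UNREACHABLE

Working:
Guard filter leaves 11 enabled edge(s).
Layer 0: {0}
Layer 1: {3}  total {0,3}
Reach set: {0,3}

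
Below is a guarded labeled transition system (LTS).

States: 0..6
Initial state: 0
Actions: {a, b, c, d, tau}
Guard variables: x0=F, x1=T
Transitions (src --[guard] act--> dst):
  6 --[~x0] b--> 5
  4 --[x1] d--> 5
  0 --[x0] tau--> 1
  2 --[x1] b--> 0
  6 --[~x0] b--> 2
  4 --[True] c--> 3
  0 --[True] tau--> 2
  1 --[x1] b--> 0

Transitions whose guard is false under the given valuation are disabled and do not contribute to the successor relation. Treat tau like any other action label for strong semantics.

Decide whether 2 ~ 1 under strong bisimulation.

Bisimulation quotient by refinement:
  P[0] = {{0,1,2,3,4,5,6}}
  P[1] = {{0},{1,2,6},{3,5},{4}}
  P[2] = {{0},{1,2},{3,5},{4},{6}}
stable after 3 split(s): 5 block(s)
[2]={1,2}  [1]={1,2}

Answer: BISIMILAR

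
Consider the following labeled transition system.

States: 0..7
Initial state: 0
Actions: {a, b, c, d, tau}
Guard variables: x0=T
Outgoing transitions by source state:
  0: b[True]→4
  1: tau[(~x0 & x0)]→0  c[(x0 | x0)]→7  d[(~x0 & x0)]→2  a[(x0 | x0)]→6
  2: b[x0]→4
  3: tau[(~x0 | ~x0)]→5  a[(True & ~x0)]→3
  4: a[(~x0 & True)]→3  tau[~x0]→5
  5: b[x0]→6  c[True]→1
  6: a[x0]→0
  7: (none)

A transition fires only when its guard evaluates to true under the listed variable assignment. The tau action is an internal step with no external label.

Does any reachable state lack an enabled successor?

R = {0,4}
  0: b→4  [deg 1]
  4: ∅  [STUCK]
trace reaching 4: b

Answer: DEADLOCK at state 4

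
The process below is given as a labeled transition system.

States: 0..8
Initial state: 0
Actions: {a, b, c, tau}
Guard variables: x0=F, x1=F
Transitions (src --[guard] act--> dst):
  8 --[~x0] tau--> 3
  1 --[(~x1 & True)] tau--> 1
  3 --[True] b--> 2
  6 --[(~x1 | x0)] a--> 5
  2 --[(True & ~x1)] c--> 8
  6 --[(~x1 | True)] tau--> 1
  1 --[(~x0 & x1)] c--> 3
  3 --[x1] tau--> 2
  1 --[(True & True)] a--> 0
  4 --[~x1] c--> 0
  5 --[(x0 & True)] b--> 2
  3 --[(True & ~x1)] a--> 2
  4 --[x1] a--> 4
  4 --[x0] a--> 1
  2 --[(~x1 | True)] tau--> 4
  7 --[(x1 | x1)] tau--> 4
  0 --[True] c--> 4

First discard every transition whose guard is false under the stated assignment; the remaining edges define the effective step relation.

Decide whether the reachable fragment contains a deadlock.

Answer: DEADLOCK-FREE

Analysis:
Reach set: {0,4}
  0: c→4  [deg 1]
  4: c→0  [deg 1]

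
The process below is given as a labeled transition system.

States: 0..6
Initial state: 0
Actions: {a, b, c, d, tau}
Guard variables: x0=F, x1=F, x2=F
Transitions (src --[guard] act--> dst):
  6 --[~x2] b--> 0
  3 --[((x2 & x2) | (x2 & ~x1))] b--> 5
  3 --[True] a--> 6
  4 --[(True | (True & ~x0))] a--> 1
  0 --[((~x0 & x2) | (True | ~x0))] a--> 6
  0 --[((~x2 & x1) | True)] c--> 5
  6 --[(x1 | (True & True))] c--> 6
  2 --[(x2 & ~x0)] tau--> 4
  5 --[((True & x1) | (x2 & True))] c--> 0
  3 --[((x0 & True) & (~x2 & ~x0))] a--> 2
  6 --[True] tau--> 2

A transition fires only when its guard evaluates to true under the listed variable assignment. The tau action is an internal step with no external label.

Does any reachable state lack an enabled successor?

Answer: DEADLOCK at state 2

Working:
R = {0,2,5,6}
  0: a→6  c→5  [2 out]
  2: ∅  [deadlock]
  5: ∅  [deadlock]
  6: b→0  c→6  tau→2  [3 out]
Path to 2: a·tau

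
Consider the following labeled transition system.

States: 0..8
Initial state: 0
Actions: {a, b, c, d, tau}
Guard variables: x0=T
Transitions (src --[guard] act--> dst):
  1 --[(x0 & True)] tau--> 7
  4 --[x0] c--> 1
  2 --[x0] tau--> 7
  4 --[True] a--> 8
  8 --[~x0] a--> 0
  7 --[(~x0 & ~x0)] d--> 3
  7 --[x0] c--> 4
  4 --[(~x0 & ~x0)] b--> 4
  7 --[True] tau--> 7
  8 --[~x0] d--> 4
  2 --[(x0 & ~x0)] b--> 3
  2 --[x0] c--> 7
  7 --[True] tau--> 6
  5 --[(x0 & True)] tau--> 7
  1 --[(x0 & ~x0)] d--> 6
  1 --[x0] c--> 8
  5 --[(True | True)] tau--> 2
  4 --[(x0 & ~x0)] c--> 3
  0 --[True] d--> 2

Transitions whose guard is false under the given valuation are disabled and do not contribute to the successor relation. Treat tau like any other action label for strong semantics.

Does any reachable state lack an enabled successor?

Reachable = {0,1,2,4,6,7,8}
  0: d→2  [1 exit(s)]
  1: c→8  tau→7  [2 exit(s)]
  2: c→7  tau→7  [2 exit(s)]
  4: a→8  c→1  [2 exit(s)]
  6: ∅  [no exit]
  7: c→4  tau→6  tau→7  [3 exit(s)]
  8: ∅  [no exit]
Path to 6: d·tau·tau

Answer: DEADLOCK at state 6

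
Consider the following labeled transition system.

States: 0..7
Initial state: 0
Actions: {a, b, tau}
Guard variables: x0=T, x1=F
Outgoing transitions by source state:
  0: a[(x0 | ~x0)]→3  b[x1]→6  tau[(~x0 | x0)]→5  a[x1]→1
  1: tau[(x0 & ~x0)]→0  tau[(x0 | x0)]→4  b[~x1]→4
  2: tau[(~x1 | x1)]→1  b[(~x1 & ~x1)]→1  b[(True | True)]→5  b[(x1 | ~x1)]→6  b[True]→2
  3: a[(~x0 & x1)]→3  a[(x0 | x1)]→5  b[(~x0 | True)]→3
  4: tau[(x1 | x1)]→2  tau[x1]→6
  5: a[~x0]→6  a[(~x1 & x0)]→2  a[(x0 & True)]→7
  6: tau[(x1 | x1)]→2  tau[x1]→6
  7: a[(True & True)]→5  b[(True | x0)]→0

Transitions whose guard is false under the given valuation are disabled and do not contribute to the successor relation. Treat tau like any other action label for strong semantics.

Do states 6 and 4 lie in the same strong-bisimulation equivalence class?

Bisimulation quotient by refinement:
  round 0: {{0,1,2,3,4,5,6,7}}
  round 1: {{0},{1,2},{3,7},{4,6},{5}}
  round 2: {{0},{1},{2},{3},{4,6},{5},{7}}
stable after 3 split(s): 7 block(s)
class of 6: {4,6}; class of 4: {4,6}

Answer: BISIMILAR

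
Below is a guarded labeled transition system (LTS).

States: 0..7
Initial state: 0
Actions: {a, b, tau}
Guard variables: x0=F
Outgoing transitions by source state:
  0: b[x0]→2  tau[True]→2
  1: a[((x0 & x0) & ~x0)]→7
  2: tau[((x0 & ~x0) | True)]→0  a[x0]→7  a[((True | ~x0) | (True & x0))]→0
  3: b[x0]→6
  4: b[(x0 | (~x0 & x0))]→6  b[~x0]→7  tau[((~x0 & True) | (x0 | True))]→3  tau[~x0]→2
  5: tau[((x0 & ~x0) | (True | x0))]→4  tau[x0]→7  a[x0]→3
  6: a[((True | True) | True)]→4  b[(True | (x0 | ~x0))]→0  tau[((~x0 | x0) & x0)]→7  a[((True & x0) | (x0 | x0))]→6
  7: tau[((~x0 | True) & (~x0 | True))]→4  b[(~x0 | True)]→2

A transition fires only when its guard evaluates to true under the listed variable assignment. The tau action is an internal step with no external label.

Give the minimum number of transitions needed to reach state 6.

Answer: UNREACHABLE

Analysis:
BFS to 6:
  Layer 0: {0}
  Layer 1: {2}
6 never appears.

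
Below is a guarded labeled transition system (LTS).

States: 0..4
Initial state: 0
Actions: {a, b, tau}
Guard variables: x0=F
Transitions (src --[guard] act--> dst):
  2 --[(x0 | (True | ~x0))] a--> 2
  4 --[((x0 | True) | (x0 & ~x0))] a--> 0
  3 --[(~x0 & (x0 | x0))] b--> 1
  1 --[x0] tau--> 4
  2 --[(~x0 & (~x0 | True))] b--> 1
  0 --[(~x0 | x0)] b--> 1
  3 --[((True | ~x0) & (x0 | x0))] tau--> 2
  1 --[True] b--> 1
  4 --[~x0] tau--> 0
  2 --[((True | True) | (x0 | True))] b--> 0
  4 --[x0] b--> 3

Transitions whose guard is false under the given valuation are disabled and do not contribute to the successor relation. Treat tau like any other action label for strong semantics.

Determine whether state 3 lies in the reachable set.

Answer: UNREACHABLE

Trace:
7 transition(s) survive guard evaluation.
L0 = {0}
L1 = {1}  cumulative {0,1}
Reachable = {0,1}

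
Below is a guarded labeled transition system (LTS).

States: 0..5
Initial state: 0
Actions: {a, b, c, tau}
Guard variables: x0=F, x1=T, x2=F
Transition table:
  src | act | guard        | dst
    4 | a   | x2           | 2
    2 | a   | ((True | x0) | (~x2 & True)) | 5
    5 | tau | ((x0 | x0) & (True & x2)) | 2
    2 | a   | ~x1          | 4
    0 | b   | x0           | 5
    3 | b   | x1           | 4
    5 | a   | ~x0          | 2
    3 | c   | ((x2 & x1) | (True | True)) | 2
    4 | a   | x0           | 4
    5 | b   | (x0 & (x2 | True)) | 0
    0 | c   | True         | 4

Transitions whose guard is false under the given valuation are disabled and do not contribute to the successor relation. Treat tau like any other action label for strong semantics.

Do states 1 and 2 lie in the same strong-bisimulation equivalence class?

Answer: NOT BISIMILAR

Analysis:
Compute ~ classes (split until stable):
  π0 = {{0,1,2,3,4,5}}
  π1 = {{0},{1,4},{2,5},{3}}
Fixed point at round 2; 4 class(es).
[1]={1,4}  [2]={2,5}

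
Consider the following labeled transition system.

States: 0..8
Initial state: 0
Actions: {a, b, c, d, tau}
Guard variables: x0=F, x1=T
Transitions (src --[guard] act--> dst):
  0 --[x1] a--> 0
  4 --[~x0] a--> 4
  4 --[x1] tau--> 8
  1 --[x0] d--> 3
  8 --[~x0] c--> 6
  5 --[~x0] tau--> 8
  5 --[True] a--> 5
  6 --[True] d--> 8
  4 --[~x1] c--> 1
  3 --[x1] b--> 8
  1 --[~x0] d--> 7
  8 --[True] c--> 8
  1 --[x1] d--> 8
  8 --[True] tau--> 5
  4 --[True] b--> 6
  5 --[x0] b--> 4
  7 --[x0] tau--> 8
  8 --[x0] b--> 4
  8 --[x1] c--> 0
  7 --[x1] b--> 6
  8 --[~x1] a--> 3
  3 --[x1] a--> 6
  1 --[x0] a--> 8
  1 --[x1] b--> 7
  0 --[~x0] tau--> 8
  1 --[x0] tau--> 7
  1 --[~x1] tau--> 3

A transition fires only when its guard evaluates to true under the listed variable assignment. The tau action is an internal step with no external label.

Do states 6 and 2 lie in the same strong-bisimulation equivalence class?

Compute ~ classes (split until stable):
  P[0] = {{0,1,2,3,4,5,6,7,8}}
  P[1] = {{0,5},{1},{2},{3},{4},{6},{7},{8}}
8 equivalence class(es) (converged in 2)
class of 6: {6}; class of 2: {2}

Answer: NOT BISIMILAR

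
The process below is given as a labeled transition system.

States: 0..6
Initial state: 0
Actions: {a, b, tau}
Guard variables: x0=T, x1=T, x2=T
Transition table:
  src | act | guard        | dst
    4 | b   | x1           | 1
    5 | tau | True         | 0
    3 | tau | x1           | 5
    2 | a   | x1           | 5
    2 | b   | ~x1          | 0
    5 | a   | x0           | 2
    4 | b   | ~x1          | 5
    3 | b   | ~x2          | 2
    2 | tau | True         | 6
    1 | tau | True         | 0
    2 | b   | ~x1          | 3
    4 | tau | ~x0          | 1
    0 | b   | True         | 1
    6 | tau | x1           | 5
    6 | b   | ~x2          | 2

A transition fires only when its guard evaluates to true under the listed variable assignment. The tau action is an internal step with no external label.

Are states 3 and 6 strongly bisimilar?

Refine partition for ~:
  π0 = {{0,1,2,3,4,5,6}}
  π1 = {{0,4},{1,3,6},{2,5}}
  π2 = {{0,4},{1},{2},{3,6},{5}}
5 equivalence class(es) (converged in 3)
3∈{3,6}, 6∈{3,6}

Answer: BISIMILAR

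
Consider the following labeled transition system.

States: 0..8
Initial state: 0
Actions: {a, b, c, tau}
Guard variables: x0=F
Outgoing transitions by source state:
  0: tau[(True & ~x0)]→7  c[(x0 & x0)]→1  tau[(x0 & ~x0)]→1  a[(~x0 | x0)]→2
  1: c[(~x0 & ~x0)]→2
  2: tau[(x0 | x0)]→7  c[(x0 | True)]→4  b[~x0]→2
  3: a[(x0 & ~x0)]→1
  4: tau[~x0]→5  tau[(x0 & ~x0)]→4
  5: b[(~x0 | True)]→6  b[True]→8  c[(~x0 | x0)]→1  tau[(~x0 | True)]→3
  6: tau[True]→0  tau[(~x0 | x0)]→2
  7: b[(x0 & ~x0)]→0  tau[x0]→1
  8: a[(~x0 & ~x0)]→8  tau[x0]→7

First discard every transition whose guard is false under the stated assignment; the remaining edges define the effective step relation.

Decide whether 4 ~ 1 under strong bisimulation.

Answer: NOT BISIMILAR

Trace:
Compute ~ classes (split until stable):
  π0 = {{0,1,2,3,4,5,6,7,8}}
  π1 = {{0},{1},{2},{3,7},{4,6},{5},{8}}
  π2 = {{0},{1},{2},{3,7},{4},{5},{6},{8}}
stable after 3 split(s): 8 block(s)
4∈{4}, 1∈{1}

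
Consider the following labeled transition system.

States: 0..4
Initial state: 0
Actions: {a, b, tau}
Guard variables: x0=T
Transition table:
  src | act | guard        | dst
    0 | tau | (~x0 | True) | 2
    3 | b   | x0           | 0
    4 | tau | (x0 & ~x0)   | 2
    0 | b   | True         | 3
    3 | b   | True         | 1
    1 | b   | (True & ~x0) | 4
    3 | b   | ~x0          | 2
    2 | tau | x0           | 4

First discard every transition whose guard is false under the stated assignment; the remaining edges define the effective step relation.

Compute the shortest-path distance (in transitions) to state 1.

Answer: 2

Working:
Layered search for 1:
  Layer 0: {0}
  Layer 1: {2,3}
  Layer 2: {1,4}
1 enters at depth 2; path b·b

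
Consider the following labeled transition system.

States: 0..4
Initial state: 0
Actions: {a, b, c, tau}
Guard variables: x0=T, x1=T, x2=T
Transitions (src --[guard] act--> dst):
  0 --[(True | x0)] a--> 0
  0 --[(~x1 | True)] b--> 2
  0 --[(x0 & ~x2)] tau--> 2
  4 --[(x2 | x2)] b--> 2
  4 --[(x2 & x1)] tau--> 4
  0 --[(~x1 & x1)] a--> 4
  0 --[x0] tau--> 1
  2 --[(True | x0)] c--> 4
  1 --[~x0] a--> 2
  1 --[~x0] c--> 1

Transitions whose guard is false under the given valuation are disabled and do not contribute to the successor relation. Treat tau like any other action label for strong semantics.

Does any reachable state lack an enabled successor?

Reachable = {0,1,2,4}
  0: a→0  b→2  tau→1  [3 out]
  1: ∅  [STUCK]
  2: c→4  [1 out]
  4: b→2  tau→4  [2 out]
Path to 1: tau

Answer: DEADLOCK at state 1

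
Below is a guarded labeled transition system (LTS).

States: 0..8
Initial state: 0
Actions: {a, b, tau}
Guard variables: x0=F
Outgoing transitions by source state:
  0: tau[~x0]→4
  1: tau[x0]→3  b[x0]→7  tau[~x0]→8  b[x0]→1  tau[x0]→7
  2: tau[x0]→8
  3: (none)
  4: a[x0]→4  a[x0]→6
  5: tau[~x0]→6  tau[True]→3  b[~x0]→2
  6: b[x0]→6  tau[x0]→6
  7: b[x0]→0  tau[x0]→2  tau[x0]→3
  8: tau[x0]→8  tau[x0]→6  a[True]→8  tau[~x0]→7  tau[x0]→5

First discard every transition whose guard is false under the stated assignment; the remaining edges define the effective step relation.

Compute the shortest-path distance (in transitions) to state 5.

Breadth-first toward 5:
  Layer 0: {0}
  Layer 1: {4}
5 never appears.

Answer: UNREACHABLE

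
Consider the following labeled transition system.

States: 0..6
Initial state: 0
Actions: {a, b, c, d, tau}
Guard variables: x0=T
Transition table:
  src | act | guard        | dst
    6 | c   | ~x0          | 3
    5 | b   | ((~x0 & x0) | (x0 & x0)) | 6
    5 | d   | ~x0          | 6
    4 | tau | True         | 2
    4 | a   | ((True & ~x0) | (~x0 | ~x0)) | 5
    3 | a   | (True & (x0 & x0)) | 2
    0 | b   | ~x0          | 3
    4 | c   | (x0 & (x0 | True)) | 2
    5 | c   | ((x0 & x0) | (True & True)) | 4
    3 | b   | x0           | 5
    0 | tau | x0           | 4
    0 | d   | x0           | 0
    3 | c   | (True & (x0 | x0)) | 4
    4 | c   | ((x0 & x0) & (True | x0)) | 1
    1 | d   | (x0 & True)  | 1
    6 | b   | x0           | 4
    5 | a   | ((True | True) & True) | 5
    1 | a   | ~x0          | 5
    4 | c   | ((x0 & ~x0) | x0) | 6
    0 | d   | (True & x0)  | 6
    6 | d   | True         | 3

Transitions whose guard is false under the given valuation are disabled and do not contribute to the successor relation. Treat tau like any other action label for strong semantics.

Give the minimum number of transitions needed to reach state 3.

Breadth-first toward 3:
  L0 = {0}
  L1 = {4,6}
  L2 = {1,2,3}
3 enters at depth 2; path d·d

Answer: 2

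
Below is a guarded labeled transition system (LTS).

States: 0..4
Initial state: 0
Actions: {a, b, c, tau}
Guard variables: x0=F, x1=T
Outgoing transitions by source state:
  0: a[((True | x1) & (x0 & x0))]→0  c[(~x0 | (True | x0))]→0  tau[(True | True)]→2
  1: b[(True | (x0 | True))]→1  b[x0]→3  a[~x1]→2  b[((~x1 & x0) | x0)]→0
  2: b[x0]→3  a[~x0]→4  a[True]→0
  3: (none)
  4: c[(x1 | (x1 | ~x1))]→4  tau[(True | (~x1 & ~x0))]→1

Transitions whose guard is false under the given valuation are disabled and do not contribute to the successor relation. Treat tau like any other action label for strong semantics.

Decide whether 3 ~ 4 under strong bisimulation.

Compute ~ classes (split until stable):
  P[0] = {{0,1,2,3,4}}
  P[1] = {{0,4},{1},{2},{3}}
  P[2] = {{0},{1},{2},{3},{4}}
Fixed point at round 3; 5 class(es).
[3]={3}  [4]={4}

Answer: NOT BISIMILAR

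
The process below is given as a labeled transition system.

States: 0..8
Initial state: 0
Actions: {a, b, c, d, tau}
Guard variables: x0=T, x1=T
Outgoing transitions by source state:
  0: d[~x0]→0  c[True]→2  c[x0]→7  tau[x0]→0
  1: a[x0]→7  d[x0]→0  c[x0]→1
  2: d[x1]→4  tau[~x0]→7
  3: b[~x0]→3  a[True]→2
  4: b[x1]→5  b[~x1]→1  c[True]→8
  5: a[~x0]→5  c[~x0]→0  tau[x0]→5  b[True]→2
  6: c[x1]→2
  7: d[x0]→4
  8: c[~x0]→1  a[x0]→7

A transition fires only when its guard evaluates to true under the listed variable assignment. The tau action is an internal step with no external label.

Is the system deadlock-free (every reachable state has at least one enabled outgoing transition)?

Reachable = {0,2,4,5,7,8}
  0: c→2  c→7  tau→0  [3 exit(s)]
  2: d→4  [1 exit(s)]
  4: b→5  c→8  [2 exit(s)]
  5: b→2  tau→5  [2 exit(s)]
  7: d→4  [1 exit(s)]
  8: a→7  [1 exit(s)]

Answer: DEADLOCK-FREE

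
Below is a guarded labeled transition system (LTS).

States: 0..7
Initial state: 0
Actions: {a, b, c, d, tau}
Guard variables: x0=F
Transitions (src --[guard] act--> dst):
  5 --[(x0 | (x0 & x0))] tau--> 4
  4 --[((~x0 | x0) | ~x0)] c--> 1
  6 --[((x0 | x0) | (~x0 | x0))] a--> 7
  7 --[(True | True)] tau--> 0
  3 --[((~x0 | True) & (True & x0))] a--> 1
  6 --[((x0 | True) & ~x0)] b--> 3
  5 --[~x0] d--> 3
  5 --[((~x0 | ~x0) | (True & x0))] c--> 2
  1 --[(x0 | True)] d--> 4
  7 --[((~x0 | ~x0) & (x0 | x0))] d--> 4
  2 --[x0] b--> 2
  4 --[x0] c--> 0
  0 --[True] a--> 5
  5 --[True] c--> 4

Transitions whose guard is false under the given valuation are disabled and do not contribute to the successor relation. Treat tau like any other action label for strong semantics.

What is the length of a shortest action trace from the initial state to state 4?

BFS to 4:
  Layer 0: {0}
  Layer 1: {5}
  Layer 2: {2,3,4}
first hit 4 at d=2 via a·c

Answer: 2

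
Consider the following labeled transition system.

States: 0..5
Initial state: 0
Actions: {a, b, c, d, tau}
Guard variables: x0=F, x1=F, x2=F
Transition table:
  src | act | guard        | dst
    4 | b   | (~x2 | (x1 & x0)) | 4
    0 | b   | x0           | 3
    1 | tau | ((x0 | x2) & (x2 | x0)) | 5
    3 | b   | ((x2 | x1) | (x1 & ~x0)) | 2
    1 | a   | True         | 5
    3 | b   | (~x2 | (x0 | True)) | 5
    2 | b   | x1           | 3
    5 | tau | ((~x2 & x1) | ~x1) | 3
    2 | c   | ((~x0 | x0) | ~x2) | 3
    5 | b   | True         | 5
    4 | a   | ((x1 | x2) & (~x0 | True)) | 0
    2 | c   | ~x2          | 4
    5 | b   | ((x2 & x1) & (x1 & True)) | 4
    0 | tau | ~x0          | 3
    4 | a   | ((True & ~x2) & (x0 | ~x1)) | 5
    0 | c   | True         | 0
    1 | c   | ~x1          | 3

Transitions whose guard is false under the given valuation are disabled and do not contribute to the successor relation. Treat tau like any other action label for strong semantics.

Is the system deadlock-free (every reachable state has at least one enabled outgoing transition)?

Reachable = {0,3,5}
  0: c→0  tau→3  [2 exit(s)]
  3: b→5  [1 exit(s)]
  5: b→5  tau→3  [2 exit(s)]

Answer: DEADLOCK-FREE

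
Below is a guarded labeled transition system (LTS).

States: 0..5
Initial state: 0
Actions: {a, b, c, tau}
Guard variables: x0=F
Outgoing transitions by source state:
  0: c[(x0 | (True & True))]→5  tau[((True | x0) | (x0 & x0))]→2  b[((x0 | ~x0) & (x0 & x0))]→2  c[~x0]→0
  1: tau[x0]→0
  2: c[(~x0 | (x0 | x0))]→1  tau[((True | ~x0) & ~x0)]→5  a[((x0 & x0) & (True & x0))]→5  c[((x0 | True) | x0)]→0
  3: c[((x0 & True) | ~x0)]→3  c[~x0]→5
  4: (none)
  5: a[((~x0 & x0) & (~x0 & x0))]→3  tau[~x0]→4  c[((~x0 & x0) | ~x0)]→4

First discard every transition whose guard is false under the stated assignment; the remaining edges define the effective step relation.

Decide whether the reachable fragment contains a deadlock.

R = {0,1,2,4,5}
  0: c→0  c→5  tau→2  [deg 3]
  1: ∅  [STUCK]
  2: c→0  c→1  tau→5  [deg 3]
  4: ∅  [STUCK]
  5: c→4  tau→4  [deg 2]
Path to 1: tau·c

Answer: DEADLOCK at state 1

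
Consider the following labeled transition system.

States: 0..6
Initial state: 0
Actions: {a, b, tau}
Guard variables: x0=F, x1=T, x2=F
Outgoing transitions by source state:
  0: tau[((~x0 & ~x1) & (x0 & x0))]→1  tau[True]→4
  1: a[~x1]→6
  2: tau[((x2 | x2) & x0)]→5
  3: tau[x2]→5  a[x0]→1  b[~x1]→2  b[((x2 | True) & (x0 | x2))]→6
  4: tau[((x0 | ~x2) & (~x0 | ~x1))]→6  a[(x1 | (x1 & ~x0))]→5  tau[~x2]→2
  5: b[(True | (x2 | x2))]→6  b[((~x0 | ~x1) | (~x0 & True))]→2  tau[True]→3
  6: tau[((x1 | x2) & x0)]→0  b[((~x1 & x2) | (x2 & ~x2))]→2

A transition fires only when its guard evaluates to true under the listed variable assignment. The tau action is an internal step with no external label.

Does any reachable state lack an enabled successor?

Answer: DEADLOCK at state 2

Trace:
Reach set: {0,2,3,4,5,6}
  0: tau→4  [deg 1]
  2: ∅  [deadlock]
  3: ∅  [deadlock]
  4: a→5  tau→2  tau→6  [deg 3]
  5: b→2  b→6  tau→3  [deg 3]
  6: ∅  [deadlock]
Path to 2: tau·tau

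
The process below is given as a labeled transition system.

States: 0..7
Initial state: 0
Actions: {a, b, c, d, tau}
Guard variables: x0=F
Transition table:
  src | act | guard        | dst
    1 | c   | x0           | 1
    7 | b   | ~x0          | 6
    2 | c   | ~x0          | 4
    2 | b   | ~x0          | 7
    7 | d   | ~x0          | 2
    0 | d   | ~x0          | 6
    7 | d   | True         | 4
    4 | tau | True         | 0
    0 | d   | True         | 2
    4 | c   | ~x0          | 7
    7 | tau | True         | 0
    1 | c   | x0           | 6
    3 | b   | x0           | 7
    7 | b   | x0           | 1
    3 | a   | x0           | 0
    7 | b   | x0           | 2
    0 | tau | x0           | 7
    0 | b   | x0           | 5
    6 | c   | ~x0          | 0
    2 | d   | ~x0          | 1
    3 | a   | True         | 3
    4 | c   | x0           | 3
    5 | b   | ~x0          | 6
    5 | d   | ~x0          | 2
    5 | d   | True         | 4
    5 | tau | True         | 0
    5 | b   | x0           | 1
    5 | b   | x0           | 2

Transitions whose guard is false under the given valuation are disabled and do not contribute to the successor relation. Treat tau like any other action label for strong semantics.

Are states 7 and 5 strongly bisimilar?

Compute ~ classes (split until stable):
  P[0] = {{0,1,2,3,4,5,6,7}}
  P[1] = {{0},{1},{2},{3},{4},{5,7},{6}}
Fixed point at round 2; 7 class(es).
7∈{5,7}, 5∈{5,7}

Answer: BISIMILAR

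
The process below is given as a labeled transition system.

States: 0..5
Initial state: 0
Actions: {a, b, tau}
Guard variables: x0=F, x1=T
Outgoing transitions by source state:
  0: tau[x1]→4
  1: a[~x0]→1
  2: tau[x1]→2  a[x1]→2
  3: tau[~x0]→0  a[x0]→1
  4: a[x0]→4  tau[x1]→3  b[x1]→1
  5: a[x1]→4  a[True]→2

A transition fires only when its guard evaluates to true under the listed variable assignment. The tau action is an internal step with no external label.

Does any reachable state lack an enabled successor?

Answer: DEADLOCK-FREE

Analysis:
Reachable = {0,1,3,4}
  0: tau→4  [1 exit(s)]
  1: a→1  [1 exit(s)]
  3: tau→0  [1 exit(s)]
  4: b→1  tau→3  [2 exit(s)]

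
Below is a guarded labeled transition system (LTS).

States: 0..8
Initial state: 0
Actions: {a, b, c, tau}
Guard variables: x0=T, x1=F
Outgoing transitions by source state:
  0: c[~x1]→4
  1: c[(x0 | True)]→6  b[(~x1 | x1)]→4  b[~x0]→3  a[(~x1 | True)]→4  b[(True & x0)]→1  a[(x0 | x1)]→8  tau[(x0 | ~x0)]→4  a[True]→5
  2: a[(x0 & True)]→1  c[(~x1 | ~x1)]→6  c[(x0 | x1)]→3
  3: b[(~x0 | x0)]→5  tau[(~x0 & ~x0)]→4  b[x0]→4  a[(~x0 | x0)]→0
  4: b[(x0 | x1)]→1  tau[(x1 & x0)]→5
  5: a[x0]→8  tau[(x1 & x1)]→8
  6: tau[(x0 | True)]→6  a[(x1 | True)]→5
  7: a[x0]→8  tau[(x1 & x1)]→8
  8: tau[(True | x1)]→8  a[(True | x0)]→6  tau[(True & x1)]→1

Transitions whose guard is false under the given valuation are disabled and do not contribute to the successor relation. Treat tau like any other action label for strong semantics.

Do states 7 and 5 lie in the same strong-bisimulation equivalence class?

Answer: BISIMILAR

Analysis:
Refine partition for ~:
  π0 = {{0,1,2,3,4,5,6,7,8}}
  π1 = {{0},{1},{2},{3},{4},{5,7},{6,8}}
  π2 = {{0},{1},{2},{3},{4},{5,7},{6},{8}}
8 equivalence class(es) (converged in 3)
[7]={5,7}  [5]={5,7}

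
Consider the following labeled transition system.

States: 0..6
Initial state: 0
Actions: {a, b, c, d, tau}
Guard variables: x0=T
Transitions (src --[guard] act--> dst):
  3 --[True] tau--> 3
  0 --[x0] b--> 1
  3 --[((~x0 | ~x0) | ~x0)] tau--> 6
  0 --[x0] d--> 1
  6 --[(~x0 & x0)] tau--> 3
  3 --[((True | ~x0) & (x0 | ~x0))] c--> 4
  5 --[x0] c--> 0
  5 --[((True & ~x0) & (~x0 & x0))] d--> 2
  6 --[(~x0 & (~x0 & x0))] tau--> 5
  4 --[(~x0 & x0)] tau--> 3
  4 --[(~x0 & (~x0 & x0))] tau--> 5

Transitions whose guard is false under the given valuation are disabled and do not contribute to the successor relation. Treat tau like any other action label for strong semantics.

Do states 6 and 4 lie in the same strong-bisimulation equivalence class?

Answer: BISIMILAR

Trace:
Compute ~ classes (split until stable):
  P[0] = {{0,1,2,3,4,5,6}}
  P[1] = {{0},{1,2,4,6},{3},{5}}
stable after 2 split(s): 4 block(s)
[6]={1,2,4,6}  [4]={1,2,4,6}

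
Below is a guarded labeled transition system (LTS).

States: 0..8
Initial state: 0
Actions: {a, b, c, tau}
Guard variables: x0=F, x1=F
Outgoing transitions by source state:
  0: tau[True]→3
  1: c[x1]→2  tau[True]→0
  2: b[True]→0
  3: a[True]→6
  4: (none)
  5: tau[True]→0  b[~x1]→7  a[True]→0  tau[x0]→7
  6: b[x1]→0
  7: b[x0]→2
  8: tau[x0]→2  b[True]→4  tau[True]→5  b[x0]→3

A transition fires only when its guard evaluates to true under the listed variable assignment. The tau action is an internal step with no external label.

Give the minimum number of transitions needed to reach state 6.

Breadth-first toward 6:
  Layer 0: {0}
  Layer 1: {3}
  Layer 2: {6}
first hit 6 at d=2 via tau·a

Answer: 2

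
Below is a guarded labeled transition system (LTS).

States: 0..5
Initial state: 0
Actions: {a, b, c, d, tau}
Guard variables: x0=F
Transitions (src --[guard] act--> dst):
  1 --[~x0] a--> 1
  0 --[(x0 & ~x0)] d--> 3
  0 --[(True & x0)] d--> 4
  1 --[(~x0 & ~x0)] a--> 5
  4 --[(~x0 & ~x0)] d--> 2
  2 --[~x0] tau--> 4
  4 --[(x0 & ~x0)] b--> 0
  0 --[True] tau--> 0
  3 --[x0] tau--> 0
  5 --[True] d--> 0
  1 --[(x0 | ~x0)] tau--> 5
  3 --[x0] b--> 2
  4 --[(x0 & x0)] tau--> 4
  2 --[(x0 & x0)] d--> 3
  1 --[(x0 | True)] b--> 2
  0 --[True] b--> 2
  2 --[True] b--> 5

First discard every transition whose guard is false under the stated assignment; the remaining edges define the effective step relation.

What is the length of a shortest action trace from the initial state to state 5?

BFS to 5:
  Layer 0: {0}
  Layer 1: {2}
  Layer 2: {4,5}
first hit 5 at d=2 via b·b

Answer: 2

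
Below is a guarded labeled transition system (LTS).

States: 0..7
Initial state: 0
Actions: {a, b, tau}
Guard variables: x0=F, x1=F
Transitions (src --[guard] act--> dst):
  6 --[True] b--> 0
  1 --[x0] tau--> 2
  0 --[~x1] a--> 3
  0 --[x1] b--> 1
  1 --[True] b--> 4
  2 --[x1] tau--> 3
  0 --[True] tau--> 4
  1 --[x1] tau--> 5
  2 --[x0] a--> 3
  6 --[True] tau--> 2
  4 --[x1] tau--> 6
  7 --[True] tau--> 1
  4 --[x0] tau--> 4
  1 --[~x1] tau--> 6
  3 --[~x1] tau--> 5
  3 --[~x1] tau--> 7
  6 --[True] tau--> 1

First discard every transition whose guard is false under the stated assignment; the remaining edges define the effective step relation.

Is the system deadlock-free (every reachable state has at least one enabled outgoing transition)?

Reach set: {0,1,2,3,4,5,6,7}
  0: a→3  tau→4  [2 out]
  1: b→4  tau→6  [2 out]
  2: ∅  [deadlock]
  3: tau→5  tau→7  [2 out]
  4: ∅  [deadlock]
  5: ∅  [deadlock]
  6: b→0  tau→1  tau→2  [3 out]
  7: tau→1  [1 out]
Path to 2: a·tau·tau·tau·tau

Answer: DEADLOCK at state 2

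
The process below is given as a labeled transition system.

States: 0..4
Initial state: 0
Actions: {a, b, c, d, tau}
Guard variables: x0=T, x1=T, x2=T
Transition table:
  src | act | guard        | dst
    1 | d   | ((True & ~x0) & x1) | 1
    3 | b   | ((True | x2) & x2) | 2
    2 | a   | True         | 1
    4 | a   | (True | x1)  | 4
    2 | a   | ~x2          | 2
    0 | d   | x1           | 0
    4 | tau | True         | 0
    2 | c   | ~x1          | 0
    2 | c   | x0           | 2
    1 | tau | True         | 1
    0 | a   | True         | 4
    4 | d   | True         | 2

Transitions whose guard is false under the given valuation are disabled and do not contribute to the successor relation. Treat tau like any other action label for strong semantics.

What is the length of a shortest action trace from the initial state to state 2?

BFS to 2:
  L0 = {0}
  L1 = {4}
  L2 = {2}
2 enters at depth 2; path a·d

Answer: 2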